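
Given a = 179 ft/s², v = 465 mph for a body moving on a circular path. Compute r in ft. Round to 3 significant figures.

2600 ft

Solving a = v²/r for r: r = v²/a.
a = 179 ft/s² = 54.56 m/s²; v = 465 mph = 207.9 m/s.
r = 792.0 m
792.0 m × (1 ft / 0.3048 m) = 2598 ft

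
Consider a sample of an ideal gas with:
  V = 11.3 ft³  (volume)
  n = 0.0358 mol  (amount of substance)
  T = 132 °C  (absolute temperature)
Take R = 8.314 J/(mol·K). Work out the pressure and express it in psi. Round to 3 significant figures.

P is given directly by: P = nRT/V.
V = 11.3 ft³ = 0.3200 m³; n = 0.0358 mol; T = 132 °C = 405.1 K; R = 8.314 J/(mol·K).
P = 376.9 Pa
376.9 Pa × (1 psi / 6895 Pa) = 0.05466 psi

0.0547 psi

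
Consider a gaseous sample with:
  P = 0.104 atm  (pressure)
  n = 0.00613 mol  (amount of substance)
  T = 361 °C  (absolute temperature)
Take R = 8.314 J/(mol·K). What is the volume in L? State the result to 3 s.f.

From the ideal-gas law: V = nRT/P.
P = 0.104 atm = 10538 Pa; n = 0.00613 mol; T = 361 °C = 634.1 K; R = 8.314 J/(mol·K).
V = 0.003067 m³
0.003067 m³ × (1 L / 0.001000 m³) = 3.067 L

3.07 L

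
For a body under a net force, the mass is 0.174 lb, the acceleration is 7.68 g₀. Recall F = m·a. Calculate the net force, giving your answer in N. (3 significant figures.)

F is given directly by: F = m·a.
m = 0.174 lb = 0.07893 kg; a = 7.68 g₀ = 75.32 m/s².
F = 5.944 N  (the unit combination reduces to kg·m/s² = N)

5.94 N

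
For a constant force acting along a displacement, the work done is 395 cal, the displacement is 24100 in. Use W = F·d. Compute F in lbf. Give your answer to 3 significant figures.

Rearranging: F = W/d.
W = 395 cal = 1653 J; d = 24100 in = 612.1 m.
F = 2.700 N  (the unit combination reduces to kg·m/s² = N)
2.700 N × (1 lbf / 4.448 N) = 0.6069 lbf

0.607 lbf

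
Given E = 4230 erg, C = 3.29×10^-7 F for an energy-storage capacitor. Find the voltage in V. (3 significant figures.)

50.7 V

Solving E = ½C·V² for V: V = √(2E/C).
E = 4230 erg = 4.230×10^-4 J; C = 3.29×10^-7 F.
V = 50.71 V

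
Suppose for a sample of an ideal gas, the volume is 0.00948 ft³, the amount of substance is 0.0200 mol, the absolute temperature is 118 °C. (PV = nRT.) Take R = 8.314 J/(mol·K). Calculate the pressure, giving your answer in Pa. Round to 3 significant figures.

P is given directly by: P = nRT/V.
V = 0.00948 ft³ = 2.684×10^-4 m³; n = 0.0200 mol; T = 118 °C = 391.1 K; R = 8.314 J/(mol·K).
P = 2.423×10^5 Pa

2.42×10^5 Pa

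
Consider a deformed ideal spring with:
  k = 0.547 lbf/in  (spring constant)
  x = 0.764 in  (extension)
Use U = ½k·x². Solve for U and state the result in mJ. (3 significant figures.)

18.0 mJ

U is given directly by: U = ½kx².
k = 0.547 lbf/in = 95.79 N/m; x = 0.764 in = 0.01941 m.
U = 0.01804 J
0.01804 J × (1 mJ / 0.001000 J) = 18.04 mJ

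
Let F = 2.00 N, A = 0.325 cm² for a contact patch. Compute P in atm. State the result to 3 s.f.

P is given directly by: P = F/A.
F = 2.00 N; A = 0.325 cm² = 3.250×10^-5 m².
P = 61538 Pa
61538 Pa × (1 atm / 1.013×10^5 Pa) = 0.6073 atm

0.607 atm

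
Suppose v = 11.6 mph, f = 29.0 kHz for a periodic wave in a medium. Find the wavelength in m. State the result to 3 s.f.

Solving v = f·λ for λ: λ = v/f.
v = 11.6 mph = 5.186 m/s; f = 29.0 kHz = 29000 Hz.
λ = 1.788×10^-4 m

1.79×10^-4 m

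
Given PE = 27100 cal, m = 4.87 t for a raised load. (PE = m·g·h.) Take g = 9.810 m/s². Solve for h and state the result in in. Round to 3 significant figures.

93.4 in

Rearranging: h = PE/(m·g).
PE = 27100 cal = 1.134×10^5 J; m = 4.87 t = 4870 kg; g = 9.810 m/s².
h = 2.373 m
2.373 m × (1 in / 0.02540 m) = 93.44 in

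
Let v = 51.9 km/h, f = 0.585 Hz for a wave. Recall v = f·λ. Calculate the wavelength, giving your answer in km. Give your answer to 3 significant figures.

0.0246 km

Rearranging: λ = v/f.
v = 51.9 km/h = 14.42 m/s; f = 0.585 Hz.
λ = 24.64 m
24.64 m × (1 km / 1000 m) = 0.02464 km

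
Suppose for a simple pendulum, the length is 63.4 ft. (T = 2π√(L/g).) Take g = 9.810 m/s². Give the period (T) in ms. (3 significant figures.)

8820 ms

Directly: T = 2π√(L/g).
L = 63.4 ft = 19.32 m; g = 9.810 m/s².
T = 8.819 s
8.819 s × (1 ms / 0.001000 s) = 8819 ms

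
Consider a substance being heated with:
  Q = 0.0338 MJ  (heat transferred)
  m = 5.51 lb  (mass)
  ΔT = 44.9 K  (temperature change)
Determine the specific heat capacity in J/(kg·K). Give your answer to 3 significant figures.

301 J/(kg·K)

Rearranging: c = Q/(m·ΔT).
Q = 0.0338 MJ = 33800 J; m = 5.51 lb = 2.499 kg; ΔT = 44.9 K.
c = 301.2 J/(kg·K)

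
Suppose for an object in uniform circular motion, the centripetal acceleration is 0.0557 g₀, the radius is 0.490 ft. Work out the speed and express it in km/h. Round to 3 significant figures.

1.03 km/h

Solving a = v²/r for v: v = √(a·r).
a = 0.0557 g₀ = 0.5462 m/s²; r = 0.490 ft = 0.1494 m.
v = 0.2856 m/s
0.2856 m/s × (1 km/h / 0.2778 m/s) = 1.028 km/h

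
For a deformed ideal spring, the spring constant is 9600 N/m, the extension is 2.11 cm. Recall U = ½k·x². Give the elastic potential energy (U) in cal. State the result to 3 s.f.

U is given directly by: U = ½kx².
k = 9600 N/m; x = 2.11 cm = 0.02110 m.
U = 2.137 J
2.137 J × (1 cal / 4.184 J) = 0.5108 cal

0.511 cal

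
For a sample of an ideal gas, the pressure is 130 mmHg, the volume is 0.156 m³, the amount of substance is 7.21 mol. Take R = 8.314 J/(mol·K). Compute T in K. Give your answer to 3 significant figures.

45.1 K

From the ideal-gas law: T = PV/(nR).
P = 130 mmHg = 17332 Pa; V = 0.156 m³; n = 7.21 mol; R = 8.314 J/(mol·K).
T = 45.10 K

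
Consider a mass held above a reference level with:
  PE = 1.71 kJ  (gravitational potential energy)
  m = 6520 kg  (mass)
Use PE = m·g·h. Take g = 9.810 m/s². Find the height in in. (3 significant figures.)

Solving PE = m·g·h for h: h = PE/(m·g).
PE = 1.71 kJ = 1710 J; m = 6520 kg; g = 9.810 m/s².
h = 0.02673 m
0.02673 m × (1 in / 0.02540 m) = 1.053 in

1.05 in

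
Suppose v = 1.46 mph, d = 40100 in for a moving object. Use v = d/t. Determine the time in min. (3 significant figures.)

Rearranging: t = d/v.
v = 1.46 mph = 0.6527 m/s; d = 40100 in = 1019 m.
t = 1561 s
1561 s × (1 min / 60.00 s) = 26.01 min

26.0 min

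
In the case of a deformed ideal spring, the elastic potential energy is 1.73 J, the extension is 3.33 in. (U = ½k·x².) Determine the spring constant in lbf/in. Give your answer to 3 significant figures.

2.76 lbf/in

Rearranging U = ½k·x² for k: k = 2U/x².
U = 1.73 J; x = 3.33 in = 0.08458 m.
k = 483.6 N/m
483.6 N/m × (1 lbf/in / 175.1 N/m) = 2.762 lbf/in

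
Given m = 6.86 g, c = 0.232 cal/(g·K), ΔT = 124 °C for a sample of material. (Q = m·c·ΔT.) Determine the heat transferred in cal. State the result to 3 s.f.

197 cal

Q is given directly by: Q = mcΔT.
m = 6.86 g = 0.006860 kg; c = 0.232 cal/(g·K) = 970.7 J/(kg·K); ΔT = 124 °C = 124.0 K.
Q = 825.7 J
825.7 J × (1 cal / 4.184 J) = 197.3 cal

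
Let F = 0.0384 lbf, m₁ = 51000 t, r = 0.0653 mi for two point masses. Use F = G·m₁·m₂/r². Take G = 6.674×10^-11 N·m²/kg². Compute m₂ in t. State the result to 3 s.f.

From Newton's law of gravitation: m₂ = F·r²/(G·m₁).
F = 0.0384 lbf = 0.1708 N; m₁ = 51000 t = 5.100×10^7 kg; r = 0.0653 mi = 105.1 m; G = 6.674×10^-11 N·m²/kg².
m₂ = 5.542×10^5 kg
5.542×10^5 kg × (1 t / 1000 kg) = 554.2 t

554 t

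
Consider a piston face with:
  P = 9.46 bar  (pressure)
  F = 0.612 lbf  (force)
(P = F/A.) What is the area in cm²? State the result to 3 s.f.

0.0288 cm²

Rearranging P = F/A for A: A = F/P.
P = 9.46 bar = 9.460×10^5 Pa; F = 0.612 lbf = 2.722 N.
A = 2.878×10^-6 m²
2.878×10^-6 m² × (1 cm² / 1.000×10^-4 m²) = 0.02878 cm²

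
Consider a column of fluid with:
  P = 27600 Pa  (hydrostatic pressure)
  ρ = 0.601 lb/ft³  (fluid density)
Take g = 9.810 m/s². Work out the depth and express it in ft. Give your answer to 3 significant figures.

Rearranging P = ρ·g·h for h: h = P/(ρ·g).
P = 27600 Pa; ρ = 0.601 lb/ft³ = 9.627 kg/m³; g = 9.810 m/s².
h = 292.2 m
292.2 m × (1 ft / 0.3048 m) = 958.8 ft

959 ft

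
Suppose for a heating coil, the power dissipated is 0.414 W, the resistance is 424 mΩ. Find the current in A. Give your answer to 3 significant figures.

0.988 A

Rearranging P = I²R for I: I = √(P/R).
P = 0.414 W; R = 424 mΩ = 0.4240 Ω.
I = 0.9881 A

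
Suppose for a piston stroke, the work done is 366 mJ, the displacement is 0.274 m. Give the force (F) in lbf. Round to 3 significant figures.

Solving W = F·d for F: F = W/d.
W = 366 mJ = 0.3660 J; d = 0.274 m.
F = 1.336 N  (the unit combination reduces to kg·m/s² = N)
1.336 N × (1 lbf / 4.448 N) = 0.3003 lbf

0.300 lbf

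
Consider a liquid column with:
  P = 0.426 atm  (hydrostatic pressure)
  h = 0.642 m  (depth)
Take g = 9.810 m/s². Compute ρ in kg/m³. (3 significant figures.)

6850 kg/m³

Rearranging P = ρ·g·h for ρ: ρ = P/(g·h).
P = 0.426 atm = 43164 Pa; h = 0.642 m; g = 9.810 m/s².
ρ = 6854 kg/m³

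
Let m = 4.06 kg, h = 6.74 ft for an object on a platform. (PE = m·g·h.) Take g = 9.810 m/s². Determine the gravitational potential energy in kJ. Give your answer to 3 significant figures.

PE is given directly by: PE = mgh.
m = 4.06 kg; h = 6.74 ft = 2.054 m; g = 9.810 m/s².
PE = 81.82 J  (the unit combination reduces to kg·m²/s² = J)
81.82 J × (1 kJ / 1000 J) = 0.08182 kJ

0.0818 kJ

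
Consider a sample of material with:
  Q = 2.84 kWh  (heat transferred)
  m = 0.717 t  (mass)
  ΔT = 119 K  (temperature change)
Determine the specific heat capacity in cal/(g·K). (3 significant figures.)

Rearranging: c = Q/(m·ΔT).
Q = 2.84 kWh = 1.022×10^7 J; m = 0.717 t = 717.0 kg; ΔT = 119 K.
c = 119.8 J/(kg·K)
119.8 J/(kg·K) × (1 cal/(g·K) / 4184 J/(kg·K)) = 0.02864 cal/(g·K)

0.0286 cal/(g·K)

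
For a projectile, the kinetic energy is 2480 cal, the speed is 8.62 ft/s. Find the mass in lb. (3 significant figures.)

Solving KE = ½mv² for m: m = 2·KE/v².
KE = 2480 cal = 10376 J; v = 8.62 ft/s = 2.627 m/s.
m = 3006 kg
3006 kg × (1 lb / 0.4536 kg) = 6628 lb

6630 lb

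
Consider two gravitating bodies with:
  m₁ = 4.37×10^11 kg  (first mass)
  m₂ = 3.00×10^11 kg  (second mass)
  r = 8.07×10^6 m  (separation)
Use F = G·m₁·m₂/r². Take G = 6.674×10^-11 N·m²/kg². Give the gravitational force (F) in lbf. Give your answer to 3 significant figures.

From Newton's law of gravitation: F = Gm₁m₂/r².
m₁ = 4.37×10^11 kg; m₂ = 3.00×10^11 kg; r = 8.07×10^6 m; G = 6.674×10^-11 N·m²/kg².
F = 0.1344 N
0.1344 N × (1 lbf / 4.448 N) = 0.03020 lbf

0.0302 lbf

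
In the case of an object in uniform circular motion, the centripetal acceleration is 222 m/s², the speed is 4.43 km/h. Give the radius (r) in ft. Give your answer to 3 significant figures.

Solving a = v²/r for r: r = v²/a.
a = 222 m/s²; v = 4.43 km/h = 1.231 m/s.
r = 0.006821 m
0.006821 m × (1 ft / 0.3048 m) = 0.02238 ft

0.0224 ft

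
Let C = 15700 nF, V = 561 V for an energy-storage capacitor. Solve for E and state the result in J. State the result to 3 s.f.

2.47 J

Directly: E = ½CV².
C = 15700 nF = 1.570×10^-5 F; V = 561 V.
E = 2.471 J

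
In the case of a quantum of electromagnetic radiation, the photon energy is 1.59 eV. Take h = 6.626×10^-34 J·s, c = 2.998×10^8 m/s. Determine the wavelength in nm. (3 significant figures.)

780 nm

Solving E = h·c/λ for λ: λ = hc/E.
E = 1.59 eV = 2.547×10^-19 J; h = 6.626×10^-34 J·s; c = 2.998×10^8 m/s.
λ = 7.798×10^-7 m
7.798×10^-7 m × (1 nm / 1.000×10^-9 m) = 779.8 nm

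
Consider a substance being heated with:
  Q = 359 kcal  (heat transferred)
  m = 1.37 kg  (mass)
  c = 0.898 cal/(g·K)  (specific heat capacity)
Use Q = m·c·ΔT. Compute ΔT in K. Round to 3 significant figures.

292 K

Rearranging: ΔT = Q/(m·c).
Q = 359 kcal = 1.502×10^6 J; m = 1.37 kg; c = 0.898 cal/(g·K) = 3757 J/(kg·K).
ΔT = 291.8 K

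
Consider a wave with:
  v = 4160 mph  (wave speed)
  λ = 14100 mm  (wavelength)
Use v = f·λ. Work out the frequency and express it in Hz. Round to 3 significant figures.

132 Hz

Rearranging: f = v/λ.
v = 4160 mph = 1860 m/s; λ = 14100 mm = 14.10 m.
f = 131.9 Hz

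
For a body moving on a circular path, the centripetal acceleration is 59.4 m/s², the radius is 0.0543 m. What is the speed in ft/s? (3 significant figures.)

5.89 ft/s

Solving a = v²/r for v: v = √(a·r).
a = 59.4 m/s²; r = 0.0543 m.
v = 1.796 m/s
1.796 m/s × (1 ft/s / 0.3048 m/s) = 5.892 ft/s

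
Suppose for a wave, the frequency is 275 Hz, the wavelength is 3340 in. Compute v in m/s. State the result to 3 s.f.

v is given directly by: v = fλ.
f = 275 Hz; λ = 3340 in = 84.84 m.
v = 23330 m/s

23300 m/s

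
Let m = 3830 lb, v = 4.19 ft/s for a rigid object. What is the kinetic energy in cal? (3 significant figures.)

339 cal

Directly: KE = ½mv².
m = 3830 lb = 1737 kg; v = 4.19 ft/s = 1.277 m/s.
KE = 1417 J
1417 J × (1 cal / 4.184 J) = 338.6 cal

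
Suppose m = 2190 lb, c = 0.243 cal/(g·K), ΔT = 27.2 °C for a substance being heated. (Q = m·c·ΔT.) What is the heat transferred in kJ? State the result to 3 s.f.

27500 kJ

Directly: Q = mcΔT.
m = 2190 lb = 993.4 kg; c = 0.243 cal/(g·K) = 1017 J/(kg·K); ΔT = 27.2 °C = 27.20 K.
Q = 2.747×10^7 J  (the unit combination reduces to kg·m²/s² = J)
2.747×10^7 J × (1 kJ / 1000 J) = 27471 kJ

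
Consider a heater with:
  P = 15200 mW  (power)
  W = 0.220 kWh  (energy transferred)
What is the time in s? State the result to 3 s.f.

52100 s

Rearranging: t = W/P.
P = 15200 mW = 15.20 W; W = 0.220 kWh = 7.920×10^5 J.
t = 52105 s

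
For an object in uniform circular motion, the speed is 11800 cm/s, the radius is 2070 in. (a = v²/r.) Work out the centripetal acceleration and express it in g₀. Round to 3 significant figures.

27.0 g₀

a is given directly by: a = v²/r.
v = 11800 cm/s = 118.0 m/s; r = 2070 in = 52.58 m.
a = 264.8 m/s²
264.8 m/s² × (1 g₀ / 9.807 m/s²) = 27.00 g₀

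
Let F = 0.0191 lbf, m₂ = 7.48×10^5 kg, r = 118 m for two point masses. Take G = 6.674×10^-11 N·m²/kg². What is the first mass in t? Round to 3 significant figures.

23700 t

From Newton's law of gravitation: m₁ = F·r²/(G·m₂).
F = 0.0191 lbf = 0.08496 N; m₂ = 7.48×10^5 kg; r = 118 m; G = 6.674×10^-11 N·m²/kg².
m₁ = 2.370×10^7 kg
2.370×10^7 kg × (1 t / 1000 kg) = 23697 t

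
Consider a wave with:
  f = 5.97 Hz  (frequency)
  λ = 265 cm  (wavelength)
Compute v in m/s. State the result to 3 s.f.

15.8 m/s

Directly: v = fλ.
f = 5.97 Hz; λ = 265 cm = 2.650 m.
v = 15.82 m/s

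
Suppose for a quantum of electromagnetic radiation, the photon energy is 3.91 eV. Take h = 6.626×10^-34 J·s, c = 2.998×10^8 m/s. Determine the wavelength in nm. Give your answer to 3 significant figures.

317 nm

Rearranging E = h·c/λ for λ: λ = hc/E.
E = 3.91 eV = 6.265×10^-19 J; h = 6.626×10^-34 J·s; c = 2.998×10^8 m/s.
λ = 3.171×10^-7 m
3.171×10^-7 m × (1 nm / 1.000×10^-9 m) = 317.1 nm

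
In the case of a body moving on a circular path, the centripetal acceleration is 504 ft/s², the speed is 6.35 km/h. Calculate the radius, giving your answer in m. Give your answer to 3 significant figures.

0.0203 m

Solving a = v²/r for r: r = v²/a.
a = 504 ft/s² = 153.6 m/s²; v = 6.35 km/h = 1.764 m/s.
r = 0.02025 m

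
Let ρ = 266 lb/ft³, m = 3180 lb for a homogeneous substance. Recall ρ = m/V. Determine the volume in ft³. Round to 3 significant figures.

Rearranging: V = m/ρ.
ρ = 266 lb/ft³ = 4261 kg/m³; m = 3180 lb = 1442 kg.
V = 0.3385 m³
0.3385 m³ × (1 ft³ / 0.02832 m³) = 11.95 ft³

12.0 ft³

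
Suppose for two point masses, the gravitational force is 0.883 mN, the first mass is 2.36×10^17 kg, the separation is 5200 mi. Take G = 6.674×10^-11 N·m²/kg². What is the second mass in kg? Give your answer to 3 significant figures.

Rearranging F = G·m₁·m₂/r² for m₂: m₂ = F·r²/(G·m₁).
F = 0.883 mN = 8.830×10^-4 N; m₁ = 2.36×10^17 kg; r = 5200 mi = 8.369×10^6 m; G = 6.674×10^-11 N·m²/kg².
m₂ = 3926 kg

3930 kg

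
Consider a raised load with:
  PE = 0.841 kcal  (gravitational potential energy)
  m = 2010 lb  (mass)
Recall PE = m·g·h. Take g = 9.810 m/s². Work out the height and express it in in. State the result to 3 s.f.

Rearranging: h = PE/(m·g).
PE = 0.841 kcal = 3519 J; m = 2010 lb = 911.7 kg; g = 9.810 m/s².
h = 0.3934 m
0.3934 m × (1 in / 0.02540 m) = 15.49 in

15.5 in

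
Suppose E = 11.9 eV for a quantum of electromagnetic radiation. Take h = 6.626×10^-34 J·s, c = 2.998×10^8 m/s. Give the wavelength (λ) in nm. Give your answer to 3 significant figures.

104 nm

Solving E = h·c/λ for λ: λ = hc/E.
E = 11.9 eV = 1.907×10^-18 J; h = 6.626×10^-34 J·s; c = 2.998×10^8 m/s.
λ = 1.042×10^-7 m
1.042×10^-7 m × (1 nm / 1.000×10^-9 m) = 104.2 nm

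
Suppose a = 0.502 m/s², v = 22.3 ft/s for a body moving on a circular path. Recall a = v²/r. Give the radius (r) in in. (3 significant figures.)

Rearranging: r = v²/a.
a = 0.502 m/s²; v = 22.3 ft/s = 6.797 m/s.
r = 92.03 m
92.03 m × (1 in / 0.02540 m) = 3623 in

3620 in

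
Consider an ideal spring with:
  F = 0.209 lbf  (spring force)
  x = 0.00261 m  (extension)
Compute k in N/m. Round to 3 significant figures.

From Hooke's law: k = F/x.
F = 0.209 lbf = 0.9297 N; x = 0.00261 m.
k = 356.2 N/m

356 N/m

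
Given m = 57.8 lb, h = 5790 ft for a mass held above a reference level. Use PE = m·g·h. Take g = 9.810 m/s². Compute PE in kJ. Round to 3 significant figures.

Directly: PE = mgh.
m = 57.8 lb = 26.22 kg; h = 5790 ft = 1765 m; g = 9.810 m/s².
PE = 4.539×10^5 J
4.539×10^5 J × (1 kJ / 1000 J) = 453.9 kJ

454 kJ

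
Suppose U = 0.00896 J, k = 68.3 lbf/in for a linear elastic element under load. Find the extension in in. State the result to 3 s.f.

0.0482 in

Rearranging: x = √(2U/k).
U = 0.00896 J; k = 68.3 lbf/in = 11961 N/m.
x = 0.001224 m
0.001224 m × (1 in / 0.02540 m) = 0.04819 in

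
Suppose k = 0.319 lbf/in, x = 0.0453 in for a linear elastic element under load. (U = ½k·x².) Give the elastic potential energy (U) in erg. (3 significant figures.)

U is given directly by: U = ½kx².
k = 0.319 lbf/in = 55.87 N/m; x = 0.0453 in = 0.001151 m.
U = 3.698×10^-5 J  (the unit combination reduces to kg·m²/s² = J)
3.698×10^-5 J × (1 erg / 1.000×10^-7 J) = 369.8 erg

370 erg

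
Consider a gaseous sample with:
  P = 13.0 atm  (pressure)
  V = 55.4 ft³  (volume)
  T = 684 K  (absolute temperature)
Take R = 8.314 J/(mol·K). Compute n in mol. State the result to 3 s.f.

Rearranging: n = PV/(RT).
P = 13.0 atm = 1.317×10^6 Pa; V = 55.4 ft³ = 1.569 m³; T = 684 K; R = 8.314 J/(mol·K).
n = 363.4 mol

363 mol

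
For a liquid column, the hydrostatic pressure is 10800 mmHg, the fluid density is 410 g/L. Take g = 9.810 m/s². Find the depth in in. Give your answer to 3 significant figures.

14100 in

Rearranging: h = P/(ρ·g).
P = 10800 mmHg = 1.440×10^6 Pa; ρ = 410 g/L = 410.0 kg/m³; g = 9.810 m/s².
h = 358.0 m
358.0 m × (1 in / 0.02540 m) = 14094 in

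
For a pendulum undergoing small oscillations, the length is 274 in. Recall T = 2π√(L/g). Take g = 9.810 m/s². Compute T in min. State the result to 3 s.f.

0.0882 min

T is given directly by: T = 2π√(L/g).
L = 274 in = 6.960 m; g = 9.810 m/s².
T = 5.292 s
5.292 s × (1 min / 60.00 s) = 0.08820 min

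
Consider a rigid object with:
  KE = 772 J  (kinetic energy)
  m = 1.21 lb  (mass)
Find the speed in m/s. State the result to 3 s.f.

53.0 m/s

Rearranging: v = √(2·KE/m).
KE = 772 J; m = 1.21 lb = 0.5488 kg.
v = 53.04 m/s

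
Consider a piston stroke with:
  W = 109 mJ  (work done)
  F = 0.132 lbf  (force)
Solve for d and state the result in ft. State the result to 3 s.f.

0.609 ft

Rearranging: d = W/F.
W = 109 mJ = 0.1090 J; F = 0.132 lbf = 0.5872 N.
d = 0.1856 m
0.1856 m × (1 ft / 0.3048 m) = 0.6090 ft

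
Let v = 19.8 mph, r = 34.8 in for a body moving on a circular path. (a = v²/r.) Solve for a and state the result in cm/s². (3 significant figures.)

Directly: a = v²/r.
v = 19.8 mph = 8.851 m/s; r = 34.8 in = 0.8839 m.
a = 88.64 m/s²
88.64 m/s² × (1 cm/s² / 0.01000 m/s²) = 8864 cm/s²

8860 cm/s²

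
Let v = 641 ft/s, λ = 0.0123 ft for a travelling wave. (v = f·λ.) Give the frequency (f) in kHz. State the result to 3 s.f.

Rearranging: f = v/λ.
v = 641 ft/s = 195.4 m/s; λ = 0.0123 ft = 0.003749 m.
f = 52114 Hz
52114 Hz × (1 kHz / 1000 Hz) = 52.11 kHz

52.1 kHz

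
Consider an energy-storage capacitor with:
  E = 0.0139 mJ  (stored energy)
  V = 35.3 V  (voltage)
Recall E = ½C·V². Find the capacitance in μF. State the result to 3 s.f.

0.0223 μF

Rearranging: C = 2E/V².
E = 0.0139 mJ = 1.390×10^-5 J; V = 35.3 V.
C = 2.231×10^-8 F
2.231×10^-8 F × (1 μF / 1.000×10^-6 F) = 0.02231 μF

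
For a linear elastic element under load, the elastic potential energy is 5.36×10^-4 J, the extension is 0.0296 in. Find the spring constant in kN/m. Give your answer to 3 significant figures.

1.90 kN/m

Rearranging U = ½k·x² for k: k = 2U/x².
U = 5.36×10^-4 J; x = 0.0296 in = 7.518×10^-4 m.
k = 1896 N/m
1896 N/m × (1 kN/m / 1000 N/m) = 1.896 kN/m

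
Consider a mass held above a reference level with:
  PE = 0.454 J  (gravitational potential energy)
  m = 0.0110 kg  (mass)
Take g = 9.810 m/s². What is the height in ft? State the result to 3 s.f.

Rearranging PE = m·g·h for h: h = PE/(m·g).
PE = 0.454 J; m = 0.0110 kg; g = 9.810 m/s².
h = 4.207 m
4.207 m × (1 ft / 0.3048 m) = 13.80 ft

13.8 ft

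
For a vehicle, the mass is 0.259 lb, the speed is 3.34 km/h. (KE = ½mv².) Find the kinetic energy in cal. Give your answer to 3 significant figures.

0.0121 cal

KE is given directly by: KE = ½mv².
m = 0.259 lb = 0.1175 kg; v = 3.34 km/h = 0.9278 m/s.
KE = 0.05056 J
0.05056 J × (1 cal / 4.184 J) = 0.01208 cal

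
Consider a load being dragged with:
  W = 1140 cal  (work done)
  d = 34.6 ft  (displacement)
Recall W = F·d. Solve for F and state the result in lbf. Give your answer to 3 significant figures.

102 lbf

Rearranging W = F·d for F: F = W/d.
W = 1140 cal = 4770 J; d = 34.6 ft = 10.55 m.
F = 452.3 N
452.3 N × (1 lbf / 4.448 N) = 101.7 lbf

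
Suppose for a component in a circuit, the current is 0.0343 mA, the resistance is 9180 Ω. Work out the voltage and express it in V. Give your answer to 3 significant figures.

V is given directly by: V = IR.
I = 0.0343 mA = 3.430×10^-5 A; R = 9180 Ω.
V = 0.3149 V

0.315 V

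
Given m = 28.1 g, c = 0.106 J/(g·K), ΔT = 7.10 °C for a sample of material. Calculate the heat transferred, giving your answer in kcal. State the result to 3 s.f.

0.00505 kcal

Directly: Q = mcΔT.
m = 28.1 g = 0.02810 kg; c = 0.106 J/(g·K) = 106.0 J/(kg·K); ΔT = 7.10 °C = 7.100 K.
Q = 21.15 J  (the unit combination reduces to kg·m²/s² = J)
21.15 J × (1 kcal / 4184 J) = 0.005055 kcal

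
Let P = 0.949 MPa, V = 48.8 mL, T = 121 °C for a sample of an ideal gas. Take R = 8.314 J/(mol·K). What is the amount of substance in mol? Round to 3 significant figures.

From the ideal-gas law: n = PV/(RT).
P = 0.949 MPa = 9.490×10^5 Pa; V = 48.8 mL = 4.880×10^-5 m³; T = 121 °C = 394.1 K; R = 8.314 J/(mol·K).
n = 0.01413 mol

0.0141 mol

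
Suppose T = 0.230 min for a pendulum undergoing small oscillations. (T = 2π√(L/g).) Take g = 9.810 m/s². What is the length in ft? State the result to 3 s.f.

Rearranging: L = g·(T/2π)².
T = 0.230 min = 13.80 s; g = 9.810 m/s².
L = 47.32 m
47.32 m × (1 ft / 0.3048 m) = 155.3 ft

155 ft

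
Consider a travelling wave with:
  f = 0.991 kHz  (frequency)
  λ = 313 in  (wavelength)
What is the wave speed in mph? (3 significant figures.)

Directly: v = fλ.
f = 0.991 kHz = 991.0 Hz; λ = 313 in = 7.950 m.
v = 7879 m/s
7879 m/s × (1 mph / 0.4470 m/s) = 17624 mph

17600 mph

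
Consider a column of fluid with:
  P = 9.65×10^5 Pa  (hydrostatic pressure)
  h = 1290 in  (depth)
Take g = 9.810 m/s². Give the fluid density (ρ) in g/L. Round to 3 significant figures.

Solving P = ρ·g·h for ρ: ρ = P/(g·h).
P = 9.65×10^5 Pa; h = 1290 in = 32.77 m; g = 9.810 m/s².
ρ = 3002 kg/m³
Since 1 g/L = 1 kg/m³, 3002 g/L.

3000 g/L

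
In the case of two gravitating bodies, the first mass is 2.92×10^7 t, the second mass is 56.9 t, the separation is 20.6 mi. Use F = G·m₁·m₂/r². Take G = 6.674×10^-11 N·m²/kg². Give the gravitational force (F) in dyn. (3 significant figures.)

10.1 dyn

From Newton's law of gravitation: F = Gm₁m₂/r².
m₁ = 2.92×10^7 t = 2.920×10^10 kg; m₂ = 56.9 t = 56900 kg; r = 20.6 mi = 33152 m; G = 6.674×10^-11 N·m²/kg².
F = 1.009×10^-4 N
1.009×10^-4 N × (1 dyn / 1.000×10^-5 N) = 10.09 dyn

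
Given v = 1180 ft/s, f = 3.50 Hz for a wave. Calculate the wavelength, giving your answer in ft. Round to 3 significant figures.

Solving v = f·λ for λ: λ = v/f.
v = 1180 ft/s = 359.7 m/s; f = 3.50 Hz.
λ = 102.8 m
102.8 m × (1 ft / 0.3048 m) = 337.1 ft

337 ft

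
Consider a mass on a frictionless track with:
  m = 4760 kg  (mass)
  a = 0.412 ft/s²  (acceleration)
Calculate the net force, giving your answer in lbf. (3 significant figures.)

F is given directly by: F = m·a.
m = 4760 kg; a = 0.412 ft/s² = 0.1256 m/s².
F = 597.7 N  (the unit combination reduces to kg·m/s² = N)
597.7 N × (1 lbf / 4.448 N) = 134.4 lbf

134 lbf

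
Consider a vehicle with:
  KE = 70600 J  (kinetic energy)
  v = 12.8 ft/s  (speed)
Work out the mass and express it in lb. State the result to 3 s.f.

Solving KE = ½mv² for m: m = 2·KE/v².
KE = 70600 J; v = 12.8 ft/s = 3.901 m/s.
m = 9277 kg
9277 kg × (1 lb / 0.4536 kg) = 20451 lb

20500 lb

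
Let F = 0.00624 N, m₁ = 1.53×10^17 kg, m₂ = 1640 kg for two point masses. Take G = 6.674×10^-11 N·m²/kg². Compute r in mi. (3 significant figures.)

From Newton's law of gravitation: r = √(G·m₁m₂/F).
F = 0.00624 N; m₁ = 1.53×10^17 kg; m₂ = 1640 kg; G = 6.674×10^-11 N·m²/kg².
r = 1.638×10^6 m
1.638×10^6 m × (1 mi / 1609 m) = 1018 mi

1020 mi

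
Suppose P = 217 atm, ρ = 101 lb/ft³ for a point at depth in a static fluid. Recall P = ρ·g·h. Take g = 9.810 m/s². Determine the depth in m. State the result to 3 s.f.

1390 m

Rearranging: h = P/(ρ·g).
P = 217 atm = 2.199×10^7 Pa; ρ = 101 lb/ft³ = 1618 kg/m³; g = 9.810 m/s².
h = 1385 m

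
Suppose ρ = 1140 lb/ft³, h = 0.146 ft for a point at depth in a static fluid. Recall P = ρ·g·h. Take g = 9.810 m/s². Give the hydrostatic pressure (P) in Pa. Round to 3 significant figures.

P is given directly by: P = ρgh.
ρ = 1140 lb/ft³ = 18261 kg/m³; h = 0.146 ft = 0.04450 m; g = 9.810 m/s².
P = 7972 Pa

7970 Pa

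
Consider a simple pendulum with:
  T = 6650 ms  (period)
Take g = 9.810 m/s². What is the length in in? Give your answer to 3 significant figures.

433 in

Rearranging T = 2π√(L/g) for L: L = g·(T/2π)².
T = 6650 ms = 6.650 s; g = 9.810 m/s².
L = 10.99 m
10.99 m × (1 in / 0.02540 m) = 432.6 in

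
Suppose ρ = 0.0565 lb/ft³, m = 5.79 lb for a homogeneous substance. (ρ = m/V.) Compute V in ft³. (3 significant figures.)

102 ft³

Rearranging: V = m/ρ.
ρ = 0.0565 lb/ft³ = 0.9050 kg/m³; m = 5.79 lb = 2.626 kg.
V = 2.902 m³
2.902 m³ × (1 ft³ / 0.02832 m³) = 102.5 ft³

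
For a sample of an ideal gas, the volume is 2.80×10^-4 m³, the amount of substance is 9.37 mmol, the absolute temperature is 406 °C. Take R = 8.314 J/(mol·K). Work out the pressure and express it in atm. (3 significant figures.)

1.86 atm

From the ideal-gas law: P = nRT/V.
V = 2.80×10^-4 m³; n = 9.37 mmol = 0.009370 mol; T = 406 °C = 679.1 K; R = 8.314 J/(mol·K).
P = 1.890×10^5 Pa  (the unit combination reduces to kg/(m·s²) = Pa)
1.890×10^5 Pa × (1 atm / 1.013×10^5 Pa) = 1.865 atm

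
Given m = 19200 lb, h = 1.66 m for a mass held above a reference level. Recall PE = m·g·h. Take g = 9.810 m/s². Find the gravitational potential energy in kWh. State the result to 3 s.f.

0.0394 kWh

PE is given directly by: PE = mgh.
m = 19200 lb = 8709 kg; h = 1.66 m; g = 9.810 m/s².
PE = 1.418×10^5 J
1.418×10^5 J × (1 kWh / 3.600×10^6 J) = 0.03940 kWh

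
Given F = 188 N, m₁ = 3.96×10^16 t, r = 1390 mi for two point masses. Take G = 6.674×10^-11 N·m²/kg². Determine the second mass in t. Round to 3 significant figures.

356 t

From Newton's law of gravitation: m₂ = F·r²/(G·m₁).
F = 188 N; m₁ = 3.96×10^16 t = 3.960×10^19 kg; r = 1390 mi = 2.237×10^6 m; G = 6.674×10^-11 N·m²/kg².
m₂ = 3.560×10^5 kg
3.560×10^5 kg × (1 t / 1000 kg) = 356.0 t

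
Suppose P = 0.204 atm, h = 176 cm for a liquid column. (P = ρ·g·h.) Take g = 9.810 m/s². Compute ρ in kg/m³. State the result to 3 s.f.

Solving P = ρ·g·h for ρ: ρ = P/(g·h).
P = 0.204 atm = 20670 Pa; h = 176 cm = 1.760 m; g = 9.810 m/s².
ρ = 1197 kg/m³

1200 kg/m³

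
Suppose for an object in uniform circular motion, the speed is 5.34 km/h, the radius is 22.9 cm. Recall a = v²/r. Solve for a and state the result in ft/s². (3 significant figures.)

Directly: a = v²/r.
v = 5.34 km/h = 1.483 m/s; r = 22.9 cm = 0.2290 m.
a = 9.608 m/s²
9.608 m/s² × (1 ft/s² / 0.3048 m/s²) = 31.52 ft/s²

31.5 ft/s²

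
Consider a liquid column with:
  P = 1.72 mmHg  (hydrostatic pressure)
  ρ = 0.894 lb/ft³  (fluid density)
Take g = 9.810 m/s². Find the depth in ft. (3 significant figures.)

5.36 ft

Rearranging: h = P/(ρ·g).
P = 1.72 mmHg = 229.3 Pa; ρ = 0.894 lb/ft³ = 14.32 kg/m³; g = 9.810 m/s².
h = 1.632 m
1.632 m × (1 ft / 0.3048 m) = 5.355 ft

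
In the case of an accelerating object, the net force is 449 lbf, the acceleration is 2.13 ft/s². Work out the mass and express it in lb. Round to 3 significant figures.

From Newton's second law: m = F/a.
F = 449 lbf = 1997 N; a = 2.13 ft/s² = 0.6492 m/s².
m = 3076 kg
3076 kg × (1 lb / 0.4536 kg) = 6782 lb

6780 lb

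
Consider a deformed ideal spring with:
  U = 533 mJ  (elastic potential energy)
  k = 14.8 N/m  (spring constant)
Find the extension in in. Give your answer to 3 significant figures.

10.6 in

Rearranging U = ½k·x² for x: x = √(2U/k).
U = 533 mJ = 0.5330 J; k = 14.8 N/m.
x = 0.2684 m
0.2684 m × (1 in / 0.02540 m) = 10.57 in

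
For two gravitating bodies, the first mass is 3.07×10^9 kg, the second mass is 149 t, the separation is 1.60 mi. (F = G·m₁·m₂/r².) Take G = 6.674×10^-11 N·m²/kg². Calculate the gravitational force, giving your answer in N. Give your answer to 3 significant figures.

From Newton's law of gravitation: F = Gm₁m₂/r².
m₁ = 3.07×10^9 kg; m₂ = 149 t = 1.490×10^5 kg; r = 1.60 mi = 2575 m; G = 6.674×10^-11 N·m²/kg².
F = 0.004604 N

0.00460 N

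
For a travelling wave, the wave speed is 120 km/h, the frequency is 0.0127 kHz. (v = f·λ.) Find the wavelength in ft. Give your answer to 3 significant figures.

Solving v = f·λ for λ: λ = v/f.
v = 120 km/h = 33.33 m/s; f = 0.0127 kHz = 12.70 Hz.
λ = 2.625 m
2.625 m × (1 ft / 0.3048 m) = 8.611 ft

8.61 ft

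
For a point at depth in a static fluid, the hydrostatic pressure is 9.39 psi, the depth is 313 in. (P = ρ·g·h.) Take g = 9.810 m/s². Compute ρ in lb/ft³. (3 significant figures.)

51.8 lb/ft³

Solving P = ρ·g·h for ρ: ρ = P/(g·h).
P = 9.39 psi = 64742 Pa; h = 313 in = 7.950 m; g = 9.810 m/s².
ρ = 830.1 kg/m³
830.1 kg/m³ × (1 lb/ft³ / 16.02 kg/m³) = 51.82 lb/ft³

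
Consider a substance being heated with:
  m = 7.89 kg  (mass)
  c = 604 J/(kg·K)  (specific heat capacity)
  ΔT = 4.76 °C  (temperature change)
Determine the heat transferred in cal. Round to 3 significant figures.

5420 cal

Directly: Q = mcΔT.
m = 7.89 kg; c = 604 J/(kg·K); ΔT = 4.76 °C = 4.760 K.
Q = 22684 J
22684 J × (1 cal / 4.184 J) = 5422 cal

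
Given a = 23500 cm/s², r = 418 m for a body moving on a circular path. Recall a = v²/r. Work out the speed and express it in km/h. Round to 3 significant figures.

1130 km/h

Rearranging: v = √(a·r).
a = 23500 cm/s² = 235.0 m/s²; r = 418 m.
v = 313.4 m/s
313.4 m/s × (1 km/h / 0.2778 m/s) = 1128 km/h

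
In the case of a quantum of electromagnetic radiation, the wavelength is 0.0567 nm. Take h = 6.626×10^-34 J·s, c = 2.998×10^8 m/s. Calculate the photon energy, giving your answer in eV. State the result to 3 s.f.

Directly: E = hc/λ.
λ = 0.0567 nm = 5.670×10^-11 m; h = 6.626×10^-34 J·s; c = 2.998×10^8 m/s.
E = 3.503×10^-15 J
3.503×10^-15 J × (1 eV / 1.602×10^-19 J) = 21867 eV

21900 eV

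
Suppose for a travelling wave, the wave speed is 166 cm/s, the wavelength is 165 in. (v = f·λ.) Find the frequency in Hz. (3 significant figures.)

Rearranging: f = v/λ.
v = 166 cm/s = 1.660 m/s; λ = 165 in = 4.191 m.
f = 0.3961 Hz

0.396 Hz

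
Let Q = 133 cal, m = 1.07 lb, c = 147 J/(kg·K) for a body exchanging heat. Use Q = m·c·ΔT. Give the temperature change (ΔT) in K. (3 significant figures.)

7.80 K

Rearranging: ΔT = Q/(m·c).
Q = 133 cal = 556.5 J; m = 1.07 lb = 0.4853 kg; c = 147 J/(kg·K).
ΔT = 7.800 K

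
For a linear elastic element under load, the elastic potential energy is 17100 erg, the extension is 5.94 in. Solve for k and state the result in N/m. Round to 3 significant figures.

Solving U = ½k·x² for k: k = 2U/x².
U = 17100 erg = 0.001710 J; x = 5.94 in = 0.1509 m.
k = 0.1502 N/m

0.150 N/m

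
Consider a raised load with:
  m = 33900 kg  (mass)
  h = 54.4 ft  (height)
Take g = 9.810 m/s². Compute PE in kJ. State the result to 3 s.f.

5510 kJ

Directly: PE = mgh.
m = 33900 kg; h = 54.4 ft = 16.58 m; g = 9.810 m/s².
PE = 5.514×10^6 J
5.514×10^6 J × (1 kJ / 1000 J) = 5514 kJ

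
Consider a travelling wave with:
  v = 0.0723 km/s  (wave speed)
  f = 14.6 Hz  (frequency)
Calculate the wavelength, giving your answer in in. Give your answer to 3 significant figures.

195 in

Rearranging v = f·λ for λ: λ = v/f.
v = 0.0723 km/s = 72.30 m/s; f = 14.6 Hz.
λ = 4.952 m
4.952 m × (1 in / 0.02540 m) = 195.0 in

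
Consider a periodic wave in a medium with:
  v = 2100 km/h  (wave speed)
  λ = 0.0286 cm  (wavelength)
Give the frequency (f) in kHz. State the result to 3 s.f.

Rearranging v = f·λ for f: f = v/λ.
v = 2100 km/h = 583.3 m/s; λ = 0.0286 cm = 2.860×10^-4 m.
f = 2.040×10^6 Hz
2.040×10^6 Hz × (1 kHz / 1000 Hz) = 2040 kHz

2040 kHz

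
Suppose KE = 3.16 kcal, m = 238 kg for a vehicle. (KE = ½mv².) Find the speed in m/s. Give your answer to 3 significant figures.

Rearranging KE = ½mv² for v: v = √(2·KE/m).
KE = 3.16 kcal = 13221 J; m = 238 kg.
v = 10.54 m/s

10.5 m/s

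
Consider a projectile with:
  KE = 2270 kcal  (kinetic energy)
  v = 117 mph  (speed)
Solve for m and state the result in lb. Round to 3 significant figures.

Rearranging KE = ½mv² for m: m = 2·KE/v².
KE = 2270 kcal = 9.498×10^6 J; v = 117 mph = 52.30 m/s.
m = 6944 kg
6944 kg × (1 lb / 0.4536 kg) = 15308 lb

15300 lb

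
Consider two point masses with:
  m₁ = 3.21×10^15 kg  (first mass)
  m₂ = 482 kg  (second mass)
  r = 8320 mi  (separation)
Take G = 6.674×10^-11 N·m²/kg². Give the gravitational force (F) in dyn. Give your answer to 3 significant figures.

0.0576 dyn

From Newton's law of gravitation: F = Gm₁m₂/r².
m₁ = 3.21×10^15 kg; m₂ = 482 kg; r = 8320 mi = 1.339×10^7 m; G = 6.674×10^-11 N·m²/kg².
F = 5.760×10^-7 N  (the unit combination reduces to kg·m/s² = N)
5.760×10^-7 N × (1 dyn / 1.000×10^-5 N) = 0.05760 dyn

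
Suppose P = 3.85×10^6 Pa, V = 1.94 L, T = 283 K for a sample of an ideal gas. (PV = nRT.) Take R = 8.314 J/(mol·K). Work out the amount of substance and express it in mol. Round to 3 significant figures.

Solving PV = nRT for n: n = PV/(RT).
P = 3.85×10^6 Pa; V = 1.94 L = 0.001940 m³; T = 283 K; R = 8.314 J/(mol·K).
n = 3.174 mol

3.17 mol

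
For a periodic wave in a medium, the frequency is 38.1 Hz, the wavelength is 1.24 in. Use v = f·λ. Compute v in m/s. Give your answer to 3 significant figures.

1.20 m/s

v is given directly by: v = fλ.
f = 38.1 Hz; λ = 1.24 in = 0.03150 m.
v = 1.200 m/s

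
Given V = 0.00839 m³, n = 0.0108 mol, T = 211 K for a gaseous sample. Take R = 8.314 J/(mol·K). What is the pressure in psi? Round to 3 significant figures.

0.328 psi

From the ideal-gas law: P = nRT/V.
V = 0.00839 m³; n = 0.0108 mol; T = 211 K; R = 8.314 J/(mol·K).
P = 2258 Pa  (the unit combination reduces to kg/(m·s²) = Pa)
2258 Pa × (1 psi / 6895 Pa) = 0.3275 psi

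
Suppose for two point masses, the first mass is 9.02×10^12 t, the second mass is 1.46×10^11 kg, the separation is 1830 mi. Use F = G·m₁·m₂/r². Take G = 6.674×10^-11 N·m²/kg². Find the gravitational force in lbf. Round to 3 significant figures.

F is given directly by: F = Gm₁m₂/r².
m₁ = 9.02×10^12 t = 9.020×10^15 kg; m₂ = 1.46×10^11 kg; r = 1830 mi = 2.945×10^6 m; G = 6.674×10^-11 N·m²/kg².
F = 10133 N
10133 N × (1 lbf / 4.448 N) = 2278 lbf

2280 lbf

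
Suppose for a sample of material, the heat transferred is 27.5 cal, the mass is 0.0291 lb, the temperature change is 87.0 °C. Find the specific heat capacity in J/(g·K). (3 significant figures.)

0.100 J/(g·K)

Rearranging Q = m·c·ΔT for c: c = Q/(m·ΔT).
Q = 27.5 cal = 115.1 J; m = 0.0291 lb = 0.01320 kg; ΔT = 87.0 °C = 87.00 K.
c = 100.2 J/(kg·K)
100.2 J/(kg·K) × (1 J/(g·K) / 1000 J/(kg·K)) = 0.1002 J/(g·K)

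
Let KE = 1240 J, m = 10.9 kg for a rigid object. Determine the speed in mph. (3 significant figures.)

Solving KE = ½mv² for v: v = √(2·KE/m).
KE = 1240 J; m = 10.9 kg.
v = 15.08 m/s
15.08 m/s × (1 mph / 0.4470 m/s) = 33.74 mph

33.7 mph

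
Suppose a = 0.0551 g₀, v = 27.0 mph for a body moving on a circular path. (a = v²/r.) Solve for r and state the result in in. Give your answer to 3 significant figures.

Solving a = v²/r for r: r = v²/a.
a = 0.0551 g₀ = 0.5403 m/s²; v = 27.0 mph = 12.07 m/s.
r = 269.6 m
269.6 m × (1 in / 0.02540 m) = 10615 in

10600 in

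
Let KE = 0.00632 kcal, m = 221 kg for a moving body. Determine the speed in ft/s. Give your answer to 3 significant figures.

Rearranging: v = √(2·KE/m).
KE = 0.00632 kcal = 26.44 J; m = 221 kg.
v = 0.4892 m/s
0.4892 m/s × (1 ft/s / 0.3048 m/s) = 1.605 ft/s

1.60 ft/s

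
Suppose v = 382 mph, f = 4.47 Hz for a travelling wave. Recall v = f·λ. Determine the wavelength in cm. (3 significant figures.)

Rearranging: λ = v/f.
v = 382 mph = 170.8 m/s; f = 4.47 Hz.
λ = 38.20 m
38.20 m × (1 cm / 0.01000 m) = 3820 cm

3820 cm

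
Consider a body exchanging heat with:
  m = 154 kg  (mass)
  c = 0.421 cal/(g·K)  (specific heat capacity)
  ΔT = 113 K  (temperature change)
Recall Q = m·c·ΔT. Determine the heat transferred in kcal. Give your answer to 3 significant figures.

Q is given directly by: Q = mcΔT.
m = 154 kg; c = 0.421 cal/(g·K) = 1761 J/(kg·K); ΔT = 113 K.
Q = 3.065×10^7 J
3.065×10^7 J × (1 kcal / 4184 J) = 7326 kcal

7330 kcal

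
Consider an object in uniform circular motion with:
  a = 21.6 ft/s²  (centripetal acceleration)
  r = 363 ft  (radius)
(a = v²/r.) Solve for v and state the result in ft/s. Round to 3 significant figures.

Rearranging a = v²/r for v: v = √(a·r).
a = 21.6 ft/s² = 6.584 m/s²; r = 363 ft = 110.6 m.
v = 26.99 m/s
26.99 m/s × (1 ft/s / 0.3048 m/s) = 88.55 ft/s

88.5 ft/s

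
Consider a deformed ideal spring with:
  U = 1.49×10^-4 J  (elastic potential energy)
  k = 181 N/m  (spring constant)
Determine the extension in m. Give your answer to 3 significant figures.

0.00128 m

Solving U = ½k·x² for x: x = √(2U/k).
U = 1.49×10^-4 J; k = 181 N/m.
x = 0.001283 m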